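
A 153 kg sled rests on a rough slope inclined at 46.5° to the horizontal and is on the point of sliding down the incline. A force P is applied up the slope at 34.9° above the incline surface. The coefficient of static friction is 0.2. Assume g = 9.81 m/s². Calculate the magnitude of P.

On the verge of sliding down the incline, friction equals μN and acts up the slope.
Perpendicular: N + P sin 34.9° = W cos 46.5° = 1033 N.
Along incline: P cos 34.9° + μN = W sin 46.5° with W sin 46.5° = 1089 N.
Solving the pair for P and N: P = 1250 N, N = 318 N (and f = μN = 63.61 N).

P ≈ 1250 N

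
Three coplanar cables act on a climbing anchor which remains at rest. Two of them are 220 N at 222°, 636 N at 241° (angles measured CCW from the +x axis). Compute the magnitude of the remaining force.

F ≈ 847 N

Sum the known components: ΣF_x = -471.8 N, ΣF_y = -703.5 N.
For equilibrium the remaining force must supply (−ΣF_x, −ΣF_y) = (471.8, 703.5) N.
Magnitude = √((471.8)² + (703.5)²) = 847 N; direction = atan2(703.5, 471.8) = 56.1°.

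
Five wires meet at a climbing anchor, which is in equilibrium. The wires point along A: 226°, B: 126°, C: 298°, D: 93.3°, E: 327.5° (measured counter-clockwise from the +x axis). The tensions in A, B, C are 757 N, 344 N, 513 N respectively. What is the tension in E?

T_E ≈ 651 N

Resolve: ΣF_x = 757 cos 226° + 344 cos 126° + 513 cos 298° + T_D cos 93.3° + T_E cos 327.5° = 0.
        ΣF_y = 757 sin 226° + 344 sin 126° + 513 sin 298° + T_D sin 93.3° + T_E sin 327.5° = 0.
The known terms sum to (-487.2, -719.2) N, so -0.0576 T_D + 0.8434 T_E = 487.2 and 0.9983 T_D − 0.5373 T_E = 719.2.
Solving simultaneously: T_D = 1071 N, T_E = 650.8 N.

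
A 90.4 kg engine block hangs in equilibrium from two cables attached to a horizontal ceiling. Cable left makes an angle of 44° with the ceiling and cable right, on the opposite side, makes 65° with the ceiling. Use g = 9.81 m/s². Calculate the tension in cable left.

T_left ≈ 396 N

Weight W = 90.4 × 9.81 = 886.8 N acts straight down.
Horizontal: T_left cos 44° = T_right cos 65°  →  T_right = 1.702 T_left.
Vertical: T_left sin 44° + T_right sin 65° = 886.8.
Substituting the horizontal relation into the vertical equation gives 2.237 T_left = 886.8, so T_left = 396.4 N.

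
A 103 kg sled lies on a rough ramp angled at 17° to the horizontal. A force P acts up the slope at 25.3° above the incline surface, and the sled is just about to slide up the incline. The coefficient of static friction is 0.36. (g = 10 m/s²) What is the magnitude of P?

On the verge of sliding up the incline, friction equals μN and acts down the slope.
Perpendicular: N + P sin 25.3° = W cos 17° = 985 N.
Along incline: P cos 25.3° = W sin 17° + μN  with W sin 17° = 301.1 N.
Solving the pair for P and N: P = 619.8 N, N = 720.1 N (and f = μN = 259.2 N).

P ≈ 620 N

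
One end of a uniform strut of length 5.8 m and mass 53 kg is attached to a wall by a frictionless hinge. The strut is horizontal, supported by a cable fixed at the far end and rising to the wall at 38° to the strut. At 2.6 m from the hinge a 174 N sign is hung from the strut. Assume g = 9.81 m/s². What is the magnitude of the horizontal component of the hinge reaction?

Take torques about the hinge: T sin 38° · 5.8 = 53×9.81×2.9 + 174×2.6 = 1960.2 N·m.
So T = 1960.2 / (0.6157 × 5.8) = 548.95 N.
ΣF_x = 0: H_x = T cos 38° = 432.58 N.

H_x ≈ 433 N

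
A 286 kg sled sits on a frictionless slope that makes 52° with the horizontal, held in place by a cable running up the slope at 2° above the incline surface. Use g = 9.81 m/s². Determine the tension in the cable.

T ≈ 2210 N

Take axes along and perpendicular to the incline. Weight components: W sin 52° = 2211 N down-slope, W cos 52° = 1727 N into the surface.
Along incline: T cos 2° = W sin 52° → T = 2212 N.
Perpendicular: N = W cos 52° − T sin 2° = 1650 N.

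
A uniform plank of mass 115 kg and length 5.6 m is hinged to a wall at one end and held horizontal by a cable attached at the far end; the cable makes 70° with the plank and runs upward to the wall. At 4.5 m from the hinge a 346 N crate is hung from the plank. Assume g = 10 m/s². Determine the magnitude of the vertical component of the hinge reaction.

Take torques about the hinge: T sin 70° · 5.6 = 115×10×2.8 + 346×4.5 = 4777 N·m.
So T = 4777 / (0.9397 × 5.6) = 907.78 N.
ΣF_y = 0: H_y = (115×10 + 346) − T sin 70° = 1496 − 853.04 = 642.96 N.

|H_y| ≈ 643 N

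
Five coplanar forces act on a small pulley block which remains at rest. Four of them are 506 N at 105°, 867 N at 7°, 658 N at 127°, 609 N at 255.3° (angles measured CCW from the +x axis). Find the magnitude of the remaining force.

F ≈ 560 N

Sum the known components: ΣF_x = 179 N, ΣF_y = 530.9 N.
For equilibrium the remaining force must supply (−ΣF_x, −ΣF_y) = (-179, -530.9) N.
Magnitude = √((-179)² + (-530.9)²) = 560.2 N; direction = atan2(-530.9, -179) = 251.4°.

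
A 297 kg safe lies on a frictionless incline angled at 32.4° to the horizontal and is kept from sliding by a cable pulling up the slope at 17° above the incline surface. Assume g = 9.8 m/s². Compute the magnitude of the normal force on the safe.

N ≈ 1980 N

Take axes along and perpendicular to the incline. Weight components: W sin 32.4° = 1560 N down-slope, W cos 32.4° = 2458 N into the surface.
Along incline: T cos 17° = W sin 32.4° → T = 1631 N.
Perpendicular: N = W cos 32.4° − T sin 17° = 1981 N.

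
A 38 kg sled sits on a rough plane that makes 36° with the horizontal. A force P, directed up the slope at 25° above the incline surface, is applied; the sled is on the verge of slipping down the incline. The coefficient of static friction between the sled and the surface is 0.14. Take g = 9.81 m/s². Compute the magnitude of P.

On the verge of sliding down the incline, friction equals μN and acts up the slope.
Perpendicular: N + P sin 25° = W cos 36° = 301.6 N.
Along incline: P cos 25° + μN = W sin 36° with W sin 36° = 219.1 N.
Solving the pair for P and N: P = 208.8 N, N = 213.3 N (and f = μN = 29.87 N).

P ≈ 209 N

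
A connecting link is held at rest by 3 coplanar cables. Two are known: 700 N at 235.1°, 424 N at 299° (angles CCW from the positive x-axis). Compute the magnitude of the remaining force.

F ≈ 965 N

Sum the known components: ΣF_x = -194.9 N, ΣF_y = -944.9 N.
For equilibrium the remaining force must supply (−ΣF_x, −ΣF_y) = (194.9, 944.9) N.
Magnitude = √((194.9)² + (944.9)²) = 964.8 N; direction = atan2(944.9, 194.9) = 78.3°.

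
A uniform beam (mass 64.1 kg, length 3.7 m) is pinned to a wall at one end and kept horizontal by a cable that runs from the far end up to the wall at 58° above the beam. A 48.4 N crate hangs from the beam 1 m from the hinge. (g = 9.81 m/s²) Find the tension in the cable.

Take torques about the hinge: T sin 58° · 3.7 = 64.1×9.81×1.85 + 48.4×1 = 1211.7 N·m.
So T = 1211.7 / (0.8480 × 3.7) = 386.17 N.

T ≈ 386 N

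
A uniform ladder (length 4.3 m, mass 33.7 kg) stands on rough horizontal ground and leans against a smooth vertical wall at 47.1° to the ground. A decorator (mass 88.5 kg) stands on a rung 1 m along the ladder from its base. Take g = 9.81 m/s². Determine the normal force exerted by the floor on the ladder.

N_floor ≈ 1200 N

ΣF_y = 0: N_floor = 33.7×9.81 + 88.5×9.81 = 1198.8 N.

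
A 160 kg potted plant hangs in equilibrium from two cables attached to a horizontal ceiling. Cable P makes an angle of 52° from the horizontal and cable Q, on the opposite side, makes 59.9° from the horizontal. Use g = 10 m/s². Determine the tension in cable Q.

Weight W = 160 × 10 = 1600 N acts straight down.
Horizontal: T_P cos 52° = T_Q cos 59.9°  →  T_P = 0.8146 T_Q.
Vertical: T_P sin 52° + T_Q sin 59.9° = 1600.
Substituting the horizontal relation into the vertical equation gives 1.507 T_Q = 1600, so T_Q = 1062 N.

T_Q ≈ 1060 N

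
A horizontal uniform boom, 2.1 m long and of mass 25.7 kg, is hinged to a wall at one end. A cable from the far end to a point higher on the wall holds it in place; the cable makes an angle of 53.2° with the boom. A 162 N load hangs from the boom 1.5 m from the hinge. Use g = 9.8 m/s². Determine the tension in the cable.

T ≈ 302 N

Take torques about the hinge: T sin 53.2° · 2.1 = 25.7×9.8×1.05 + 162×1.5 = 507.45 N·m.
So T = 507.45 / (0.8007 × 2.1) = 301.78 N.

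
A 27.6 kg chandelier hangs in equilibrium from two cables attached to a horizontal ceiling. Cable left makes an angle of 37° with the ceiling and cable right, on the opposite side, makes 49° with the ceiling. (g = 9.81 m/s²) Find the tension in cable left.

T_left ≈ 178 N

Weight W = 27.6 × 9.81 = 270.8 N acts straight down.
Horizontal: T_left cos 37° = T_right cos 49°  →  T_right = 1.217 T_left.
Vertical: T_left sin 37° + T_right sin 49° = 270.8.
Substituting the horizontal relation into the vertical equation gives 1.521 T_left = 270.8, so T_left = 178.1 N.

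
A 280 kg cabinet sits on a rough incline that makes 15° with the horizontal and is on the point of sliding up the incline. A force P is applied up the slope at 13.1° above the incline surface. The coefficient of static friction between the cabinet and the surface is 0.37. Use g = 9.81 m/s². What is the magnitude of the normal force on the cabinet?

N ≈ 2290 N

On the verge of sliding up the incline, friction equals μN and acts down the slope.
Perpendicular: N + P sin 13.1° = W cos 15° = 2653 N.
Along incline: P cos 13.1° = W sin 15° + μN  with W sin 15° = 710.9 N.
Solving the pair for P and N: P = 1600 N, N = 2291 N (and f = μN = 847.5 N).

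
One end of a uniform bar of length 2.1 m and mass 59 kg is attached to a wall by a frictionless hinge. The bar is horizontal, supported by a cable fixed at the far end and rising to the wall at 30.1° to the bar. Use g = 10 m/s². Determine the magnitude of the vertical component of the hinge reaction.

|H_y| ≈ 295 N

Take torques about the hinge: T sin 30.1° · 2.1 = 59×10×1.05 = 619.5 N·m.
So T = 619.5 / (0.5015 × 2.1) = 588.22 N.
ΣF_y = 0: H_y = (59×10) − T sin 30.1° = 590 − 295 = 295 N.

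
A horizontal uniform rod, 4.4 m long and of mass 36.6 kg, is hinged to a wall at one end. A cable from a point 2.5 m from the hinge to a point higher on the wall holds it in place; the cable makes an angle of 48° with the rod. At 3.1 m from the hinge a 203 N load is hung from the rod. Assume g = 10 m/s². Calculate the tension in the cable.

Take torques about the hinge: T sin 48° · 2.5 = 36.6×10×2.2 + 203×3.1 = 1434.5 N·m.
So T = 1434.5 / (0.7431 × 2.5) = 772.12 N.

T ≈ 772 N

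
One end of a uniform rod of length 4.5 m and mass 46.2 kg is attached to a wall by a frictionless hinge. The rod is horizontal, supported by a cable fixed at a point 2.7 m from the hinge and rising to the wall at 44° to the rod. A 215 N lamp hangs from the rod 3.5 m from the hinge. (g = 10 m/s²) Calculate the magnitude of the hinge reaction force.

Take torques about the hinge: T sin 44° · 2.7 = 46.2×10×2.25 + 215×3.5 = 1792 N·m.
So T = 1792 / (0.6947 × 2.7) = 955.44 N.
ΣF_x = 0: H_x = T cos 44° = 687.29 N.
ΣF_y = 0: H_y = (46.2×10 + 215) − T sin 44° = 677 − 663.7 = 13.296 N.
|H| = √(H_x² + H_y²) = √((687.29)² + (13.296)²) = 687.41 N.

|H| ≈ 687 N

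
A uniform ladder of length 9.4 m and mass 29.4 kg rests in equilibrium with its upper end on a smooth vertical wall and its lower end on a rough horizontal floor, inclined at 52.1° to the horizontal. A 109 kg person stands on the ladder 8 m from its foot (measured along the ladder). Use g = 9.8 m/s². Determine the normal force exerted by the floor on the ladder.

N_floor ≈ 1360 N

ΣF_y = 0: N_floor = 29.4×9.8 + 109×9.8 = 1356.3 N.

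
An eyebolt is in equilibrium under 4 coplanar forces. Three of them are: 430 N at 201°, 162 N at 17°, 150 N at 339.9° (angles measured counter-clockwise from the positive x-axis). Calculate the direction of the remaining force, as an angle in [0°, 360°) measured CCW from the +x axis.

θ ≈ 56.3°

Sum the known components: ΣF_x = -105.7 N, ΣF_y = -158.3 N.
For equilibrium the remaining force must supply (−ΣF_x, −ΣF_y) = (105.7, 158.3) N.
Magnitude = √((105.7)² + (158.3)²) = 190.3 N; direction = atan2(158.3, 105.7) = 56.3°.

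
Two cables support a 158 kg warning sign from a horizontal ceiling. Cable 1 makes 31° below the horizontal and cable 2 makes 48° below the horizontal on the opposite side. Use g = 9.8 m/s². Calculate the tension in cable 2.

T_2 ≈ 1350 N

Weight W = 158 × 9.8 = 1548 N acts straight down.
Horizontal: T_1 cos 31° = T_2 cos 48°  →  T_1 = 0.7806 T_2.
Vertical: T_1 sin 31° + T_2 sin 48° = 1548.
Substituting the horizontal relation into the vertical equation gives 1.145 T_2 = 1548, so T_2 = 1352 N.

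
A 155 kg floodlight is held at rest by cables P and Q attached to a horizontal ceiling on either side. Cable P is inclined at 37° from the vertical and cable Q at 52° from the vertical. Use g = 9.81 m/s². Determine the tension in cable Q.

Angles from the horizontal: cable P is 90° − 37° = 53°, cable Q is 90° − 52° = 38°.
Weight W = 155 × 9.81 = 1521 N acts straight down.
Horizontal: T_P cos 53° = T_Q cos 38°  →  T_P = 1.309 T_Q.
Vertical: T_P sin 53° + T_Q sin 38° = 1521.
Substituting the horizontal relation into the vertical equation gives 1.661 T_Q = 1521, so T_Q = 915.2 N.

T_Q ≈ 915 N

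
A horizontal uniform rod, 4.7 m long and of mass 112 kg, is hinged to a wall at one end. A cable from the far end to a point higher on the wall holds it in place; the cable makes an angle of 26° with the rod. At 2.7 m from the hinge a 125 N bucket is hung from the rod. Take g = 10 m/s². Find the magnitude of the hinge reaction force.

|H| ≈ 1430 N

Take torques about the hinge: T sin 26° · 4.7 = 112×10×2.35 + 125×2.7 = 2969.5 N·m.
So T = 2969.5 / (0.4384 × 4.7) = 1441.3 N.
ΣF_x = 0: H_x = T cos 26° = 1295.4 N.
ΣF_y = 0: H_y = (112×10 + 125) − T sin 26° = 1245 − 631.81 = 613.19 N.
|H| = √(H_x² + H_y²) = √((1295.4)² + (613.19)²) = 1433.2 N.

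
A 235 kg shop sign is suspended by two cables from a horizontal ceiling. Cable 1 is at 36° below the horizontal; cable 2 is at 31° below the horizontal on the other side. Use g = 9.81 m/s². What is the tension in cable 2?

T_2 ≈ 2030 N

Weight W = 235 × 9.81 = 2305 N acts straight down.
Horizontal: T_1 cos 36° = T_2 cos 31°  →  T_1 = 1.06 T_2.
Vertical: T_1 sin 36° + T_2 sin 31° = 2305.
Substituting the horizontal relation into the vertical equation gives 1.138 T_2 = 2305, so T_2 = 2026 N.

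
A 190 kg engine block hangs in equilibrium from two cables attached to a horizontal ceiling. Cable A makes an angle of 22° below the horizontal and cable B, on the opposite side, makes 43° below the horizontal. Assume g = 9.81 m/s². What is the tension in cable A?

Weight W = 190 × 9.81 = 1864 N acts straight down.
Horizontal: T_A cos 22° = T_B cos 43°  →  T_B = 1.268 T_A.
Vertical: T_A sin 22° + T_B sin 43° = 1864.
Substituting the horizontal relation into the vertical equation gives 1.239 T_A = 1864, so T_A = 1504 N.

T_A ≈ 1500 N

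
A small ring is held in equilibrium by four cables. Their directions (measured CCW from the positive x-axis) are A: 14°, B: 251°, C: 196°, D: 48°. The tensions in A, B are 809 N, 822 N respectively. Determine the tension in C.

Resolve: ΣF_x = 809 cos 14° + 822 cos 251° + T_C cos 196° + T_D cos 48° = 0.
        ΣF_y = 809 sin 14° + 822 sin 251° + T_C sin 196° + T_D sin 48° = 0.
The known terms sum to (517.4, -581.5) N, so -0.9613 T_C + 0.6691 T_D = -517.4 and -0.2756 T_C + 0.7431 T_D = 581.5.
Solving simultaneously: T_C = 1460 N, T_D = 1324 N.

T_C ≈ 1460 N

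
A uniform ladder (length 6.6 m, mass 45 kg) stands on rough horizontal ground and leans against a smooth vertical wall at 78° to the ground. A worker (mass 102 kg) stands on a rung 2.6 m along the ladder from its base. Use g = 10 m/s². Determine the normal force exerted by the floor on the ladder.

N_floor ≈ 1470 N

ΣF_y = 0: N_floor = 45×10 + 102×10 = 1470 N.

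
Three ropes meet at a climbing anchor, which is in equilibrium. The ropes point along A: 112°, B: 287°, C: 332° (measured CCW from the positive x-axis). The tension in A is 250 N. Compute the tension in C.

T_C ≈ 30.8 N

Resolve: ΣF_x = 250 cos 112° + T_B cos 287° + T_C cos 332° = 0.
        ΣF_y = 250 sin 112° + T_B sin 287° + T_C sin 332° = 0.
The known terms sum to (-93.65, 231.8) N, so 0.2924 T_B + 0.8829 T_C = 93.65 and -0.9563 T_B − 0.4695 T_C = -231.8.
Solving simultaneously: T_B = 227.3 N, T_C = 30.81 N.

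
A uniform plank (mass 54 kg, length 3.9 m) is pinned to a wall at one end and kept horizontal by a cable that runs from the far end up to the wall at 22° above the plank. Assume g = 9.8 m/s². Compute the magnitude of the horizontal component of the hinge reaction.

Take torques about the hinge: T sin 22° · 3.9 = 54×9.8×1.95 = 1031.9 N·m.
So T = 1031.9 / (0.3746 × 3.9) = 706.34 N.
ΣF_x = 0: H_x = T cos 22° = 654.91 N.

H_x ≈ 655 N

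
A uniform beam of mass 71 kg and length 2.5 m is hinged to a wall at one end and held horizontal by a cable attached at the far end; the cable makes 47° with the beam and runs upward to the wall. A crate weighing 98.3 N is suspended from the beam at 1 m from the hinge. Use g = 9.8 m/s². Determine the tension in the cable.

T ≈ 529 N

Take torques about the hinge: T sin 47° · 2.5 = 71×9.8×1.25 + 98.3×1 = 968.05 N·m.
So T = 968.05 / (0.7314 × 2.5) = 529.46 N.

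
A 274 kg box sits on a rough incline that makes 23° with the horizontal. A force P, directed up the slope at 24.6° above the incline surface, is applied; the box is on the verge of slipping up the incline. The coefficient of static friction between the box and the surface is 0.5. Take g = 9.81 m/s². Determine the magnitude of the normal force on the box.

N ≈ 1620 N

On the verge of sliding up the incline, friction equals μN and acts down the slope.
Perpendicular: N + P sin 24.6° = W cos 23° = 2474 N.
Along incline: P cos 24.6° = W sin 23° + μN  with W sin 23° = 1050 N.
Solving the pair for P and N: P = 2047 N, N = 1622 N (and f = μN = 811 N).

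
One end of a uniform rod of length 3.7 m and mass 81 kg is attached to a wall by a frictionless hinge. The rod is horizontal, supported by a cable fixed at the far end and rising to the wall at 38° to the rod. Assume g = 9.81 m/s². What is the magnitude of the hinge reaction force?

Take torques about the hinge: T sin 38° · 3.7 = 81×9.81×1.85 = 1470 N·m.
So T = 1470 / (0.6157 × 3.7) = 645.33 N.
ΣF_x = 0: H_x = T cos 38° = 508.53 N.
ΣF_y = 0: H_y = (81×9.81) − T sin 38° = 794.61 − 397.3 = 397.31 N.
|H| = √(H_x² + H_y²) = √((508.53)² + (397.31)²) = 645.33 N.

|H| ≈ 645 N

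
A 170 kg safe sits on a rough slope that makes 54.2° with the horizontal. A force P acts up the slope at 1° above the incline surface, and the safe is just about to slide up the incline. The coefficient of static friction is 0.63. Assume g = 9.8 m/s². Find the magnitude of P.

On the verge of sliding up the incline, friction equals μN and acts down the slope.
Perpendicular: N + P sin 1° = W cos 54.2° = 974.5 N.
Along incline: P cos 1° = W sin 54.2° + μN  with W sin 54.2° = 1351 N.
Solving the pair for P and N: P = 1944 N, N = 940.6 N (and f = μN = 592.6 N).

P ≈ 1940 N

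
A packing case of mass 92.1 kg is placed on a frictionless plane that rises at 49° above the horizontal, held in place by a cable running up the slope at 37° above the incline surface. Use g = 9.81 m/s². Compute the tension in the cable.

T ≈ 854 N

Take axes along and perpendicular to the incline. Weight components: W sin 49° = 681.9 N down-slope, W cos 49° = 592.7 N into the surface.
Along incline: T cos 37° = W sin 49° → T = 853.8 N.
Perpendicular: N = W cos 49° − T sin 37° = 78.92 N.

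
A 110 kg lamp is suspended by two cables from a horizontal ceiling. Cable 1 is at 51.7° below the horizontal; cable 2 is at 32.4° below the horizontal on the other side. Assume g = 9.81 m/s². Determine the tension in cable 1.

T_1 ≈ 916 N

Weight W = 110 × 9.81 = 1079 N acts straight down.
Horizontal: T_1 cos 51.7° = T_2 cos 32.4°  →  T_2 = 0.7341 T_1.
Vertical: T_1 sin 51.7° + T_2 sin 32.4° = 1079.
Substituting the horizontal relation into the vertical equation gives 1.178 T_1 = 1079, so T_1 = 916 N.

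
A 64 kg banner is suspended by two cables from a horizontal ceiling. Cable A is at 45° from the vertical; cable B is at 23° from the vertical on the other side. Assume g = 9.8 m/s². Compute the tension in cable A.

Angles from the horizontal: cable A is 90° − 45° = 45°, cable B is 90° − 23° = 67°.
Weight W = 64 × 9.8 = 627.2 N acts straight down.
Horizontal: T_A cos 45° = T_B cos 67°  →  T_B = 1.81 T_A.
Vertical: T_A sin 45° + T_B sin 67° = 627.2.
Substituting the horizontal relation into the vertical equation gives 2.373 T_A = 627.2, so T_A = 264.3 N.

T_A ≈ 264 N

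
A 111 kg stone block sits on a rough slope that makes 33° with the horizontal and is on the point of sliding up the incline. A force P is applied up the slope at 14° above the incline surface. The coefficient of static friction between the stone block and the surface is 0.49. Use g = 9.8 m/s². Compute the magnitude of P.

On the verge of sliding up the incline, friction equals μN and acts down the slope.
Perpendicular: N + P sin 14° = W cos 33° = 912.3 N.
Along incline: P cos 14° = W sin 33° + μN  with W sin 33° = 592.5 N.
Solving the pair for P and N: P = 954.7 N, N = 681.3 N (and f = μN = 333.9 N).

P ≈ 955 N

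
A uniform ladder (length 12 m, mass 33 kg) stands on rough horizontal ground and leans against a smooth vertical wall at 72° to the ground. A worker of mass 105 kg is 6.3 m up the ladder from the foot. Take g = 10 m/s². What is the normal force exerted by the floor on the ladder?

ΣF_y = 0: N_floor = 33×10 + 105×10 = 1380 N.

N_floor ≈ 1380 N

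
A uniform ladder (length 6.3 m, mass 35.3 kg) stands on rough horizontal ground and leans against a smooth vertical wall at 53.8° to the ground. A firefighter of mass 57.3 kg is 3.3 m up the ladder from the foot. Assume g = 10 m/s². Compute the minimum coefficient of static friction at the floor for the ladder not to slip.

ΣF_y = 0: N_floor = 35.3×10 + 57.3×10 = 926 N.
Torques about the foot: N_wall · 6.3 sin 53.8° = 35.3×10×3.15 cos 53.8° + 57.3×10×3.3 cos 53.8° → N_wall = 348.85 N.
ΣF_x = 0: f_floor = N_wall = 348.85 N.
μ_min = f_floor / N_floor = 348.85 / 926 = 0.3767.

μ_min ≈ 0.377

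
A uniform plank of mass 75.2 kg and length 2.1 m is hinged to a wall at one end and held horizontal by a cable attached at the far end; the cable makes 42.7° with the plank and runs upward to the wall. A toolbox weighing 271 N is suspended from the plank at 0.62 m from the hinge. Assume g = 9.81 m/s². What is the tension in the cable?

T ≈ 662 N

Take torques about the hinge: T sin 42.7° · 2.1 = 75.2×9.81×1.05 + 271×0.62 = 942.62 N·m.
So T = 942.62 / (0.6782 × 2.1) = 661.89 N.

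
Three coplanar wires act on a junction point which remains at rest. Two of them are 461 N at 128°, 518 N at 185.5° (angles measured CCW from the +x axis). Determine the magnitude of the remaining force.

Sum the known components: ΣF_x = -799.4 N, ΣF_y = 313.6 N.
For equilibrium the remaining force must supply (−ΣF_x, −ΣF_y) = (799.4, -313.6) N.
Magnitude = √((799.4)² + (-313.6)²) = 858.8 N; direction = atan2(-313.6, 799.4) = 338.6°.

F ≈ 859 N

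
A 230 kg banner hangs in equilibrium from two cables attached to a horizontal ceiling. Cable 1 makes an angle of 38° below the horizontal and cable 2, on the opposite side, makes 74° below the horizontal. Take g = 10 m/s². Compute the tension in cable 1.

T_1 ≈ 684 N

Weight W = 230 × 10 = 2300 N acts straight down.
Horizontal: T_1 cos 38° = T_2 cos 74°  →  T_2 = 2.859 T_1.
Vertical: T_1 sin 38° + T_2 sin 74° = 2300.
Substituting the horizontal relation into the vertical equation gives 3.364 T_1 = 2300, so T_1 = 683.8 N.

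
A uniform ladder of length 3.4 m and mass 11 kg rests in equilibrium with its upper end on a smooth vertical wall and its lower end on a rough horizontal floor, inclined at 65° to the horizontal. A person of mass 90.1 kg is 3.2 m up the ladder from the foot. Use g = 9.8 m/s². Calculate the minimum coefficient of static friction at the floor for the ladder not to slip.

μ_min ≈ 0.416

ΣF_y = 0: N_floor = 11×9.8 + 90.1×9.8 = 990.78 N.
Torques about the foot: N_wall · 3.4 sin 65° = 11×9.8×1.7 cos 65° + 90.1×9.8×3.2 cos 65° → N_wall = 412.65 N.
ΣF_x = 0: f_floor = N_wall = 412.65 N.
μ_min = f_floor / N_floor = 412.65 / 990.78 = 0.4165.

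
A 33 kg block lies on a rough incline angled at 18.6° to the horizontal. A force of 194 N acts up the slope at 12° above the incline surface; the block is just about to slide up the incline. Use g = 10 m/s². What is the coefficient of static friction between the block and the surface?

On the verge of sliding up the incline, friction is at its maximum μN and acts down the slope.
Perpendicular to incline: N = W cos 18.6° − P sin 12° = 312.8 − 40.33 = 272.4 N.
Along incline: P cos 12° − μN = W sin 18.6° → μ = −(W sin 18.6° − P cos 12°) / N = 0.3102.

μ ≈ 0.310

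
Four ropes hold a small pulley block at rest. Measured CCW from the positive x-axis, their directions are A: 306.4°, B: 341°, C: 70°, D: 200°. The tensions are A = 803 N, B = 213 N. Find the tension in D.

Resolve: ΣF_x = 803 cos 306.4° + 213 cos 341° + T_C cos 70° + T_D cos 200° = 0.
        ΣF_y = 803 sin 306.4° + 213 sin 341° + T_C sin 70° + T_D sin 200° = 0.
The known terms sum to (677.9, -715.7) N, so 0.3420 T_C − 0.9397 T_D = -677.9 and 0.9397 T_C − 0.3420 T_D = 715.7.
Solving simultaneously: T_C = 1181 N, T_D = 1151 N.

T_D ≈ 1150 N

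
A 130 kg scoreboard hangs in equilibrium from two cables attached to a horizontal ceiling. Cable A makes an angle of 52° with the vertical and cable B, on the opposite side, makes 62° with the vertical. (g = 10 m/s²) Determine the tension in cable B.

Angles from the horizontal: cable A is 90° − 52° = 38°, cable B is 90° − 62° = 28°.
Weight W = 130 × 10 = 1300 N acts straight down.
Horizontal: T_A cos 38° = T_B cos 28°  →  T_A = 1.12 T_B.
Vertical: T_A sin 38° + T_B sin 28° = 1300.
Substituting the horizontal relation into the vertical equation gives 1.159 T_B = 1300, so T_B = 1121 N.

T_B ≈ 1120 N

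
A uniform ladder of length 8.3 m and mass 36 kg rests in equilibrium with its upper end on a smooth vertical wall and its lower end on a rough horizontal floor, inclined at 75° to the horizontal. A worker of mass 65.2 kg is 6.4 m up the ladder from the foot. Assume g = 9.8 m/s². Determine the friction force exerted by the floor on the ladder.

Torques about the foot: N_wall · 8.3 sin 75° = 36×9.8×4.15 cos 75° + 65.2×9.8×6.4 cos 75° → N_wall = 179.28 N.
ΣF_x = 0: f_floor = N_wall = 179.28 N.

f ≈ 179 N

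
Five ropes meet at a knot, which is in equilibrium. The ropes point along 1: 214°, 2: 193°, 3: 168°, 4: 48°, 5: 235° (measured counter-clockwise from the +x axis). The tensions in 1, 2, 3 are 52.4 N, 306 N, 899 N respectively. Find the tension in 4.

T_4 ≈ 8620 N

Resolve: ΣF_x = 52.4 cos 214° + 306 cos 193° + 899 cos 168° + T_4 cos 48° + T_5 cos 235° = 0.
        ΣF_y = 52.4 sin 214° + 306 sin 193° + 899 sin 168° + T_4 sin 48° + T_5 sin 235° = 0.
The known terms sum to (-1221, 88.78) N, so 0.6691 T_4 − 0.5736 T_5 = 1221 and 0.7431 T_4 − 0.8192 T_5 = -88.78.
Solving simultaneously: T_4 = 8625 N, T_5 = 7933 N.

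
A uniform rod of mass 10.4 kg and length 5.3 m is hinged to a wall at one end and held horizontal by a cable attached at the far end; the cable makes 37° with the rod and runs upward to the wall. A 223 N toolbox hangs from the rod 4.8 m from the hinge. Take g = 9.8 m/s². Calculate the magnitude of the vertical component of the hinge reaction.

|H_y| ≈ 72 N

Take torques about the hinge: T sin 37° · 5.3 = 10.4×9.8×2.65 + 223×4.8 = 1340.5 N·m.
So T = 1340.5 / (0.6018 × 5.3) = 420.27 N.
ΣF_y = 0: H_y = (10.4×9.8 + 223) − T sin 37° = 324.92 − 252.92 = 71.998 N.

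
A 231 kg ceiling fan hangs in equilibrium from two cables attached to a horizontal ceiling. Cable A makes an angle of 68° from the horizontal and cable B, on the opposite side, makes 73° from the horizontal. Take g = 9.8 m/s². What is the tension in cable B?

Weight W = 231 × 9.8 = 2264 N acts straight down.
Horizontal: T_A cos 68° = T_B cos 73°  →  T_A = 0.7805 T_B.
Vertical: T_A sin 68° + T_B sin 73° = 2264.
Substituting the horizontal relation into the vertical equation gives 1.68 T_B = 2264, so T_B = 1348 N.

T_B ≈ 1350 N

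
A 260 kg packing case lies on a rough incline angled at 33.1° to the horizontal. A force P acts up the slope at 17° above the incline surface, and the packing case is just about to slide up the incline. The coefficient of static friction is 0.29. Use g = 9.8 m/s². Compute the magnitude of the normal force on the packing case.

On the verge of sliding up the incline, friction equals μN and acts down the slope.
Perpendicular: N + P sin 17° = W cos 33.1° = 2135 N.
Along incline: P cos 17° = W sin 33.1° + μN  with W sin 33.1° = 1391 N.
Solving the pair for P and N: P = 1931 N, N = 1570 N (and f = μN = 455.3 N).

N ≈ 1570 N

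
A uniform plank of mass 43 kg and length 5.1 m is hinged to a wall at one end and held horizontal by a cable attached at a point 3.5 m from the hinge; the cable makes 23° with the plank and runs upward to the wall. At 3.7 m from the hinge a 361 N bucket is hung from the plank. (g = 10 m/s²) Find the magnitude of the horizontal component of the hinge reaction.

Take torques about the hinge: T sin 23° · 3.5 = 43×10×2.55 + 361×3.7 = 2432.2 N·m.
So T = 2432.2 / (0.3907 × 3.5) = 1778.5 N.
ΣF_x = 0: H_x = T cos 23° = 1637.1 N.

H_x ≈ 1640 N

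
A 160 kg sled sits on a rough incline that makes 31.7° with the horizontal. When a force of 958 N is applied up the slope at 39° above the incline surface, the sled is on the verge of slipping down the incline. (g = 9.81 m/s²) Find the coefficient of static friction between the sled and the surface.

μ ≈ 0.110

On the verge of sliding down the incline, friction is at its maximum μN and acts up the slope.
Perpendicular to incline: N = W cos 31.7° − P sin 39° = 1335 − 602.9 = 732.5 N.
Along incline: P cos 39° + μN = W sin 31.7° → μ = (W sin 31.7° − P cos 39°) / N = 0.1096.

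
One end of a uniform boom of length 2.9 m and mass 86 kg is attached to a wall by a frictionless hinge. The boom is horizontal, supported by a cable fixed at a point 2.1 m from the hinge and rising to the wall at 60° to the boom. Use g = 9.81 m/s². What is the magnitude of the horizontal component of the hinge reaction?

Take torques about the hinge: T sin 60° · 2.1 = 86×9.81×1.45 = 1223.3 N·m.
So T = 1223.3 / (0.8660 × 2.1) = 672.64 N.
ΣF_x = 0: H_x = T cos 60° = 336.32 N.

H_x ≈ 336 N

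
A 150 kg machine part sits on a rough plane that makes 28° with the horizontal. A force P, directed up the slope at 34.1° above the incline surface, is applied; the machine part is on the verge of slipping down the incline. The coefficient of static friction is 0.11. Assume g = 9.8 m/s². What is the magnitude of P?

P ≈ 714 N

On the verge of sliding down the incline, friction equals μN and acts up the slope.
Perpendicular: N + P sin 34.1° = W cos 28° = 1298 N.
Along incline: P cos 34.1° + μN = W sin 28° with W sin 28° = 690.1 N.
Solving the pair for P and N: P = 714.2 N, N = 897.5 N (and f = μN = 98.73 N).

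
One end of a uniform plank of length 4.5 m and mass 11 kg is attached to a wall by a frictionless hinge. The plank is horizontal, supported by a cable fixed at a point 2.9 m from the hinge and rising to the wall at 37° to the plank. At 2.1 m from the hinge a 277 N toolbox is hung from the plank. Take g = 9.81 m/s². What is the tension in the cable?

T ≈ 472 N

Take torques about the hinge: T sin 37° · 2.9 = 11×9.81×2.25 + 277×2.1 = 824.5 N·m.
So T = 824.5 / (0.6018 × 2.9) = 472.42 N.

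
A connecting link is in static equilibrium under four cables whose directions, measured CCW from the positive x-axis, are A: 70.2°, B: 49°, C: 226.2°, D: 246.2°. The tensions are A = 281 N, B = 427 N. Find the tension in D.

T_D ≈ 395 N

Resolve: ΣF_x = 281 cos 70.2° + 427 cos 49° + T_C cos 226.2° + T_D cos 246.2° = 0.
        ΣF_y = 281 sin 70.2° + 427 sin 49° + T_C sin 226.2° + T_D sin 246.2° = 0.
The known terms sum to (375.3, 586.6) N, so -0.6921 T_C − 0.4035 T_D = -375.3 and -0.7218 T_C − 0.9150 T_D = -586.6.
Solving simultaneously: T_C = 311.9 N, T_D = 395.2 N.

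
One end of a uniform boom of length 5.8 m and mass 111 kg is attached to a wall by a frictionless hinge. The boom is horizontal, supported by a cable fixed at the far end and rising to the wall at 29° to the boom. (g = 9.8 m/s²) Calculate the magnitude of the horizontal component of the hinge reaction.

Take torques about the hinge: T sin 29° · 5.8 = 111×9.8×2.9 = 3154.6 N·m.
So T = 3154.6 / (0.4848 × 5.8) = 1121.9 N.
ΣF_x = 0: H_x = T cos 29° = 981.22 N.

H_x ≈ 981 N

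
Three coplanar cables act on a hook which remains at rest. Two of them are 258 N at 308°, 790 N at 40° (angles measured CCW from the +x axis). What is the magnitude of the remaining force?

Sum the known components: ΣF_x = 764 N, ΣF_y = 304.5 N.
For equilibrium the remaining force must supply (−ΣF_x, −ΣF_y) = (-764, -304.5) N.
Magnitude = √((-764)² + (-304.5)²) = 822.5 N; direction = atan2(-304.5, -764) = 201.7°.

F ≈ 822 N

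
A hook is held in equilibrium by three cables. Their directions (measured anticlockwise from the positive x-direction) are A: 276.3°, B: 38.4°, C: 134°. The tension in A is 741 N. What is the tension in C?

Resolve: ΣF_x = 741 cos 276.3° + T_B cos 38.4° + T_C cos 134° = 0.
        ΣF_y = 741 sin 276.3° + T_B sin 38.4° + T_C sin 134° = 0.
The known terms sum to (81.31, -736.5) N, so 0.7837 T_B − 0.6947 T_C = -81.31 and 0.6211 T_B + 0.7193 T_C = 736.5.
Solving simultaneously: T_B = 455.3 N, T_C = 630.7 N.

T_C ≈ 631 N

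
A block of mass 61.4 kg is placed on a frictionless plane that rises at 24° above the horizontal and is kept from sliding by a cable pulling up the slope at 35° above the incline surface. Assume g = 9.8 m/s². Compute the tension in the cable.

Take axes along and perpendicular to the incline. Weight components: W sin 24° = 244.7 N down-slope, W cos 24° = 549.7 N into the surface.
Along incline: T cos 35° = W sin 24° → T = 298.8 N.
Perpendicular: N = W cos 24° − T sin 35° = 378.3 N.

T ≈ 299 N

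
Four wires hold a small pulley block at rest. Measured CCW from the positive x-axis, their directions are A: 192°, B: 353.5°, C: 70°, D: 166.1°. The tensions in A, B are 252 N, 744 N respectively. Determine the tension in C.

Resolve: ΣF_x = 252 cos 192° + 744 cos 353.5° + T_C cos 70° + T_D cos 166.1° = 0.
        ΣF_y = 252 sin 192° + 744 sin 353.5° + T_C sin 70° + T_D sin 166.1° = 0.
The known terms sum to (492.7, -136.6) N, so 0.3420 T_C − 0.9707 T_D = -492.7 and 0.9397 T_C + 0.2402 T_D = 136.6.
Solving simultaneously: T_C = 14.33 N, T_D = 512.6 N.

T_C ≈ 14.3 N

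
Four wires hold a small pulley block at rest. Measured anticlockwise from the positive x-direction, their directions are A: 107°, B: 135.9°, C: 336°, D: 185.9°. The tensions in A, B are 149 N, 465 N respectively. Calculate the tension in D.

Resolve: ΣF_x = 149 cos 107° + 465 cos 135.9° + T_C cos 336° + T_D cos 185.9° = 0.
        ΣF_y = 149 sin 107° + 465 sin 135.9° + T_C sin 336° + T_D sin 185.9° = 0.
The known terms sum to (-377.5, 466.1) N, so 0.9135 T_C − 0.9947 T_D = 377.5 and -0.4067 T_C − 0.1028 T_D = -466.1.
Solving simultaneously: T_C = 1008 N, T_D = 546.2 N.

T_D ≈ 546 N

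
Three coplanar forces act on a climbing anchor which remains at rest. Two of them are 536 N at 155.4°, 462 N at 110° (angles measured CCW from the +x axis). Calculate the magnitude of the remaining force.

F ≈ 921 N

Sum the known components: ΣF_x = -645.4 N, ΣF_y = 657.3 N.
For equilibrium the remaining force must supply (−ΣF_x, −ΣF_y) = (645.4, -657.3) N.
Magnitude = √((645.4)² + (-657.3)²) = 921.1 N; direction = atan2(-657.3, 645.4) = 314.5°.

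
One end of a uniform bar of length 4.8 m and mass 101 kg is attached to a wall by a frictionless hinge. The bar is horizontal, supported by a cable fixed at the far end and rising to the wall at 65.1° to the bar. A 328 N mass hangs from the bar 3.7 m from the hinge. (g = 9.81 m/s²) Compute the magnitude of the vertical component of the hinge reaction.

Take torques about the hinge: T sin 65.1° · 4.8 = 101×9.81×2.4 + 328×3.7 = 3591.5 N·m.
So T = 3591.5 / (0.9070 × 4.8) = 824.92 N.
ΣF_y = 0: H_y = (101×9.81 + 328) − T sin 65.1° = 1318.8 − 748.24 = 570.57 N.

|H_y| ≈ 571 N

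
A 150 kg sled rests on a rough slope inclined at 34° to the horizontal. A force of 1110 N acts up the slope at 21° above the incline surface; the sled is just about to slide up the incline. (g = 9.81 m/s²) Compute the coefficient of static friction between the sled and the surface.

On the verge of sliding up the incline, friction is at its maximum μN and acts down the slope.
Perpendicular to incline: N = W cos 34° − P sin 21° = 1220 − 397.8 = 822.1 N.
Along incline: P cos 21° − μN = W sin 34° → μ = −(W sin 34° − P cos 21°) / N = 0.2596.

μ ≈ 0.260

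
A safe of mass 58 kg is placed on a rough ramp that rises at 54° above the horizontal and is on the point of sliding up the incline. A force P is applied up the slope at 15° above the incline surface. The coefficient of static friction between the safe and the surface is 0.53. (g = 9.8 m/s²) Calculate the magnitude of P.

P ≈ 577 N

On the verge of sliding up the incline, friction equals μN and acts down the slope.
Perpendicular: N + P sin 15° = W cos 54° = 334.1 N.
Along incline: P cos 15° = W sin 54° + μN  with W sin 54° = 459.8 N.
Solving the pair for P and N: P = 577.4 N, N = 184.7 N (and f = μN = 97.87 N).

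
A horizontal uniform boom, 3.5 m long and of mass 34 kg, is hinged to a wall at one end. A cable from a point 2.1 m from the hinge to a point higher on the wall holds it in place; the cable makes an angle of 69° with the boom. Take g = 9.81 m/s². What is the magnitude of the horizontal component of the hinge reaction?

H_x ≈ 107 N

Take torques about the hinge: T sin 69° · 2.1 = 34×9.81×1.75 = 583.7 N·m.
So T = 583.7 / (0.9336 × 2.1) = 297.72 N.
ΣF_x = 0: H_x = T cos 69° = 106.7 N.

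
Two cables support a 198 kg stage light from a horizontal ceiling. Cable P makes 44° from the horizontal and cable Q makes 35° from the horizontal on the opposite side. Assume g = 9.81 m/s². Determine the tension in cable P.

Weight W = 198 × 9.81 = 1942 N acts straight down.
Horizontal: T_P cos 44° = T_Q cos 35°  →  T_Q = 0.8782 T_P.
Vertical: T_P sin 44° + T_Q sin 35° = 1942.
Substituting the horizontal relation into the vertical equation gives 1.198 T_P = 1942, so T_P = 1621 N.

T_P ≈ 1620 N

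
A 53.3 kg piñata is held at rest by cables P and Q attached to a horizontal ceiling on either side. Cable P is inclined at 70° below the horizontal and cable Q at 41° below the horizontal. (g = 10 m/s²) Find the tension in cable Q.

T_Q ≈ 195 N

Weight W = 53.3 × 10 = 533 N acts straight down.
Horizontal: T_P cos 70° = T_Q cos 41°  →  T_P = 2.207 T_Q.
Vertical: T_P sin 70° + T_Q sin 41° = 533.
Substituting the horizontal relation into the vertical equation gives 2.73 T_Q = 533, so T_Q = 195.3 N.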